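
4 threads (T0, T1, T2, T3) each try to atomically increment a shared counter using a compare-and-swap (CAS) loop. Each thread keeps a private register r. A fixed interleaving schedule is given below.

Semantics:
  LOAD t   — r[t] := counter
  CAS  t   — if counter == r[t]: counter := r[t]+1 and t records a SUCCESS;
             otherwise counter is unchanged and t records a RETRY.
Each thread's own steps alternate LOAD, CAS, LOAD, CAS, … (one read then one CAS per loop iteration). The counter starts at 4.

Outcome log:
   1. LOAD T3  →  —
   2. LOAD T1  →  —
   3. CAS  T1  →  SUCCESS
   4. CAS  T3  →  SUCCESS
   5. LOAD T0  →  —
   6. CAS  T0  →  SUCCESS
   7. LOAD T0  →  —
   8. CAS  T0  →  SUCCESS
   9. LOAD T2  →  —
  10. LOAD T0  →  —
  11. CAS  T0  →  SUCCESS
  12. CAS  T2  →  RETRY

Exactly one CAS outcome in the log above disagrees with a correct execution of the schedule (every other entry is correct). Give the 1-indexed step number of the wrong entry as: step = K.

step = 4

Re-executing:
[1] T3.load  rd  (counter 4, T3.r 4)
[2] T1.load  rd  (counter 4, T1.r 4)
[3] T1.cas  hit  (counter 5, T1.r 4)
[4] T3.cas  miss  (counter 5, T3.r 4)
[5] T0.load  rd  (counter 5, T0.r 5)
[6] T0.cas  hit  (counter 6, T0.r 5)
[7] T0.load  rd  (counter 6, T0.r 6)
[8] T0.cas  hit  (counter 7, T0.r 6)
[9] T2.load  rd  (counter 7, T2.r 7)
[10] T0.load  rd  (counter 7, T0.r 7)
[11] T0.cas  hit  (counter 8, T0.r 7)
[12] T2.cas  miss  (counter 8, T2.r 7)
Mismatch at 4.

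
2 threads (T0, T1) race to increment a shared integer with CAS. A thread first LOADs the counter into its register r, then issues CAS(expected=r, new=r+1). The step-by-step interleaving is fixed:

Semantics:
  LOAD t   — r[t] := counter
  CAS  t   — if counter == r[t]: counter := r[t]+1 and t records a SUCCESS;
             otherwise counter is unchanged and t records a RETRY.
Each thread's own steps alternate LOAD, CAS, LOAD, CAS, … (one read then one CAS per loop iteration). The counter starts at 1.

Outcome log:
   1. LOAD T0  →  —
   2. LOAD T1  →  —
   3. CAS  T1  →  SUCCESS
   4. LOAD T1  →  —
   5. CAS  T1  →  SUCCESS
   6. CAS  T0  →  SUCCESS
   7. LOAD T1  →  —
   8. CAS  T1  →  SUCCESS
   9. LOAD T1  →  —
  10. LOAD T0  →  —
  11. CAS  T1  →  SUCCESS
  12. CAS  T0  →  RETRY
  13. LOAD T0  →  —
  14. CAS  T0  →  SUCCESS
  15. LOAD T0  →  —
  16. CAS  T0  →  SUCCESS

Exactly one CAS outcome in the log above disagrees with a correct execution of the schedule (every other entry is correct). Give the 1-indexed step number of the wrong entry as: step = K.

step = 6

Reference trace:
#1 T0 reads 1
#2 T1 reads 1
#3 T1 CAS(1→2) writes; counter now 2
#4 T1 reads 2
#5 T1 CAS(2→3) writes; counter now 3
#6 T0 CAS(1→2) fails; counter now 3
#7 T1 reads 3
#8 T1 CAS(3→4) writes; counter now 4
#9 T1 reads 4
#10 T0 reads 4
#11 T1 CAS(4→5) writes; counter now 5
#12 T0 CAS(4→5) fails; counter now 5
#13 T0 reads 5
#14 T0 CAS(5→6) writes; counter now 6
#15 T0 reads 6
#16 T0 CAS(6→7) writes; counter now 7
Mismatch at 6.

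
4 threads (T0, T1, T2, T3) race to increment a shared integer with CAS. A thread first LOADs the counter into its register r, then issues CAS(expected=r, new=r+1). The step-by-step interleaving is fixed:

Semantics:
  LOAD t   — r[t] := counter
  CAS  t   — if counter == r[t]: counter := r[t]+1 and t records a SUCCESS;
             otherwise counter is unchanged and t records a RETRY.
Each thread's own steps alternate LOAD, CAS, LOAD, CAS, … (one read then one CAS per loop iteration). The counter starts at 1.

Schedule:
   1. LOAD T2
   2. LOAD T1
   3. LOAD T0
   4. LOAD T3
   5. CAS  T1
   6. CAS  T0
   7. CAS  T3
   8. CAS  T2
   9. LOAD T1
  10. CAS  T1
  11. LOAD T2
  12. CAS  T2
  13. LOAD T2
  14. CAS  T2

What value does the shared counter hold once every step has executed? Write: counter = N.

#1 T2 reads 1
#2 T1 reads 1
#3 T0 reads 1
#4 T3 reads 1
#5 T1 CAS(1→2) writes; counter now 2
#6 T0 CAS(1→2) fails; counter now 2
#7 T3 CAS(1→2) fails; counter now 2
#8 T2 CAS(1→2) fails; counter now 2
#9 T1 reads 2
#10 T1 CAS(2→3) writes; counter now 3
#11 T2 reads 3
#12 T2 CAS(3→4) writes; counter now 4
#13 T2 reads 4
#14 T2 CAS(4→5) writes; counter now 5

counter = 5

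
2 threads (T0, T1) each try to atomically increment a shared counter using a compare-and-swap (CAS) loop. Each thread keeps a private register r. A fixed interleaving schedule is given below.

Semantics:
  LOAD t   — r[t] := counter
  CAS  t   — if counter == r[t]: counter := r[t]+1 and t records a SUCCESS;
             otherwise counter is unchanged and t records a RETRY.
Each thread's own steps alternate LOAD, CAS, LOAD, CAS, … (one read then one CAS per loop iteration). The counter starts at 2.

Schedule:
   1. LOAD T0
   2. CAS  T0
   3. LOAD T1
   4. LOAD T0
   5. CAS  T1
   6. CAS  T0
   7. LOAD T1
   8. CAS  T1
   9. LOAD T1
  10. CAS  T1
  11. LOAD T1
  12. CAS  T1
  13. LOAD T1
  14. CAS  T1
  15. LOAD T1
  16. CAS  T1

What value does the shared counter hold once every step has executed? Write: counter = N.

counter = 9

[1] T0.load  rd  (counter 2, T0.r 2)
[2] T0.cas  hit  (counter 3, T0.r 2)
[3] T1.load  rd  (counter 3, T1.r 3)
[4] T0.load  rd  (counter 3, T0.r 3)
[5] T1.cas  hit  (counter 4, T1.r 3)
[6] T0.cas  miss  (counter 4, T0.r 3)
[7] T1.load  rd  (counter 4, T1.r 4)
[8] T1.cas  hit  (counter 5, T1.r 4)
[9] T1.load  rd  (counter 5, T1.r 5)
[10] T1.cas  hit  (counter 6, T1.r 5)
[11] T1.load  rd  (counter 6, T1.r 6)
[12] T1.cas  hit  (counter 7, T1.r 6)
[13] T1.load  rd  (counter 7, T1.r 7)
[14] T1.cas  hit  (counter 8, T1.r 7)
[15] T1.load  rd  (counter 8, T1.r 8)
[16] T1.cas  hit  (counter 9, T1.r 8)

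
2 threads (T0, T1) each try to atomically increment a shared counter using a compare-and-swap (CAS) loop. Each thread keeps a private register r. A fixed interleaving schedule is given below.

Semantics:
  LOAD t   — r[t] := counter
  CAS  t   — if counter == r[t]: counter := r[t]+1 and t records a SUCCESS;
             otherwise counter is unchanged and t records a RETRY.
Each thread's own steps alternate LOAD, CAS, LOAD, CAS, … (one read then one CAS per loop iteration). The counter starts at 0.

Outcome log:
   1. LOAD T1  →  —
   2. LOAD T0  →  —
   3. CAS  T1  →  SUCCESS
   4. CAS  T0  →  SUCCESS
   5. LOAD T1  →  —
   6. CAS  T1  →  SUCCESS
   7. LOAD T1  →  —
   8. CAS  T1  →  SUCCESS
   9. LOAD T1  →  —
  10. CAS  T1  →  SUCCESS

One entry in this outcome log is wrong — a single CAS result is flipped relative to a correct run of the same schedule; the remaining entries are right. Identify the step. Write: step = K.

Correct run:
1. LOAD T1 → mem=0 r[T1]=0 [LOAD]
2. LOAD T0 → mem=0 r[T0]=0 [LOAD]
3. CAS T1 → mem=1 r[T1]=0 [OK]
4. CAS T0 → mem=1 r[T0]=0 [RETRY]
5. LOAD T1 → mem=1 r[T1]=1 [LOAD]
6. CAS T1 → mem=2 r[T1]=1 [OK]
7. LOAD T1 → mem=2 r[T1]=2 [LOAD]
8. CAS T1 → mem=3 r[T1]=2 [OK]
9. LOAD T1 → mem=3 r[T1]=3 [LOAD]
10. CAS T1 → mem=4 r[T1]=3 [OK]
Flip is step 4.

step = 4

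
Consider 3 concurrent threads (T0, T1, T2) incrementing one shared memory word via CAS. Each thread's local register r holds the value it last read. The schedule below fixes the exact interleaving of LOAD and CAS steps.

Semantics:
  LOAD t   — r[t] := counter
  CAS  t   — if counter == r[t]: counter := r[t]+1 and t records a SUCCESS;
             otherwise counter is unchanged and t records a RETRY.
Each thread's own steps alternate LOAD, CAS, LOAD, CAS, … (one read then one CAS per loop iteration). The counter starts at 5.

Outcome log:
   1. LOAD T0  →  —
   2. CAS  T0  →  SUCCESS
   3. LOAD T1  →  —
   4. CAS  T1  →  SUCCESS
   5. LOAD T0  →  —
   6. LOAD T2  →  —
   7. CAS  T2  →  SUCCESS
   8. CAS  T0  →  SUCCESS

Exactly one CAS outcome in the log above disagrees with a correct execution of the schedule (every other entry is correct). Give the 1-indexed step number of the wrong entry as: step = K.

step = 8

Correct run:
T0 LOAD — after: cnt=5, r=5 — load
T0 CAS — after: cnt=6, r=5 — ok
T1 LOAD — after: cnt=6, r=6 — load
T1 CAS — after: cnt=7, r=6 — ok
T0 LOAD — after: cnt=7, r=7 — load
T2 LOAD — after: cnt=7, r=7 — load
T2 CAS — after: cnt=8, r=7 — ok
T0 CAS — after: cnt=8, r=7 — retry
Flip is step 8.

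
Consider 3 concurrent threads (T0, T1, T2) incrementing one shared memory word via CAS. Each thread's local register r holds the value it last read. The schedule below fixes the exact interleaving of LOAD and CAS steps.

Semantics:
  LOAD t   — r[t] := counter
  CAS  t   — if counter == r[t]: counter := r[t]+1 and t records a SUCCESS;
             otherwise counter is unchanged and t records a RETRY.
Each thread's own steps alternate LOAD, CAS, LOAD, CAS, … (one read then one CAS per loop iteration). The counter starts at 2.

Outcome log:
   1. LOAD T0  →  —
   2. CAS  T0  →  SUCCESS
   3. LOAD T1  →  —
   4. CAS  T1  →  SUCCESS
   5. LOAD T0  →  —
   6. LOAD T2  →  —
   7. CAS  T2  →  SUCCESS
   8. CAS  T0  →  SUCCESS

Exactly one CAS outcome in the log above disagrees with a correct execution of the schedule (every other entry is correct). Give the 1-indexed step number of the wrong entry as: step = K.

step = 8

Correct run:
   1) LOAD T0:  M=2  r_T0=2
   2) CAS  T0:  M=3  r_T0=2 ✓
   3) LOAD T1:  M=3  r_T1=3
   4) CAS  T1:  M=4  r_T1=3 ✓
   5) LOAD T0:  M=4  r_T0=4
   6) LOAD T2:  M=4  r_T2=4
   7) CAS  T2:  M=5  r_T2=4 ✓
   8) CAS  T0:  M=5  r_T0=4 ✗
Mismatch at 8.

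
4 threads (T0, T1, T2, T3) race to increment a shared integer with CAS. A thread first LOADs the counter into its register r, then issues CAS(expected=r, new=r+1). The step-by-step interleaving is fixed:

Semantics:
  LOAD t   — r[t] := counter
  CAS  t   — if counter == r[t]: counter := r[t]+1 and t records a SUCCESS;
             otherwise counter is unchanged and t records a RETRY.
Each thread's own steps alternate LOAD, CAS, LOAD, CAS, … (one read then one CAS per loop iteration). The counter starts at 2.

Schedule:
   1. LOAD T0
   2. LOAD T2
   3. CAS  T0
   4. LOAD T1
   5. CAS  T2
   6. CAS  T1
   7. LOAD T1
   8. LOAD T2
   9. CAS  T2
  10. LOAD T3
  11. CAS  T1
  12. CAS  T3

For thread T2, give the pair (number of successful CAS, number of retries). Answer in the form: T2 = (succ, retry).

#1 T0 reads 2
#2 T2 reads 2
#3 T0 CAS(2→3) writes; counter now 3
#4 T1 reads 3
#5 T2 CAS(2→3) fails; counter now 3
#6 T1 CAS(3→4) writes; counter now 4
#7 T1 reads 4
#8 T2 reads 4
#9 T2 CAS(4→5) writes; counter now 5
#10 T3 reads 5
#11 T1 CAS(4→5) fails; counter now 5
#12 T3 CAS(5→6) writes; counter now 6

T2 = (1, 1)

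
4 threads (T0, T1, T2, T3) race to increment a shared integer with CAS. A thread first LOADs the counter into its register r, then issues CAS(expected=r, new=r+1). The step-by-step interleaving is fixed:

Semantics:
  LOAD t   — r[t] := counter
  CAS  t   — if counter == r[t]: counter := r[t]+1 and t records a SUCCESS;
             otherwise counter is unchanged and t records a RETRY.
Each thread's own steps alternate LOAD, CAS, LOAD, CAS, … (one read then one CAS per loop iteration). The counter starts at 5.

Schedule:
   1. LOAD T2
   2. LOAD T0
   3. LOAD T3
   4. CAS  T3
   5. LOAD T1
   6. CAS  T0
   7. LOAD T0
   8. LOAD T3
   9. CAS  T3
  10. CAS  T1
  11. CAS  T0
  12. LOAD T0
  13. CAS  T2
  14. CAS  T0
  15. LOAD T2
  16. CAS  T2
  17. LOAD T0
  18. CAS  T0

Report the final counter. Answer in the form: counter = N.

counter = 10

1. LOAD T2 → mem=5 r[T2]=5 [LOAD]
2. LOAD T0 → mem=5 r[T0]=5 [LOAD]
3. LOAD T3 → mem=5 r[T3]=5 [LOAD]
4. CAS T3 → mem=6 r[T3]=5 [OK]
5. LOAD T1 → mem=6 r[T1]=6 [LOAD]
6. CAS T0 → mem=6 r[T0]=5 [RETRY]
7. LOAD T0 → mem=6 r[T0]=6 [LOAD]
8. LOAD T3 → mem=6 r[T3]=6 [LOAD]
9. CAS T3 → mem=7 r[T3]=6 [OK]
10. CAS T1 → mem=7 r[T1]=6 [RETRY]
11. CAS T0 → mem=7 r[T0]=6 [RETRY]
12. LOAD T0 → mem=7 r[T0]=7 [LOAD]
13. CAS T2 → mem=7 r[T2]=5 [RETRY]
14. CAS T0 → mem=8 r[T0]=7 [OK]
15. LOAD T2 → mem=8 r[T2]=8 [LOAD]
16. CAS T2 → mem=9 r[T2]=8 [OK]
17. LOAD T0 → mem=9 r[T0]=9 [LOAD]
18. CAS T0 → mem=10 r[T0]=9 [OK]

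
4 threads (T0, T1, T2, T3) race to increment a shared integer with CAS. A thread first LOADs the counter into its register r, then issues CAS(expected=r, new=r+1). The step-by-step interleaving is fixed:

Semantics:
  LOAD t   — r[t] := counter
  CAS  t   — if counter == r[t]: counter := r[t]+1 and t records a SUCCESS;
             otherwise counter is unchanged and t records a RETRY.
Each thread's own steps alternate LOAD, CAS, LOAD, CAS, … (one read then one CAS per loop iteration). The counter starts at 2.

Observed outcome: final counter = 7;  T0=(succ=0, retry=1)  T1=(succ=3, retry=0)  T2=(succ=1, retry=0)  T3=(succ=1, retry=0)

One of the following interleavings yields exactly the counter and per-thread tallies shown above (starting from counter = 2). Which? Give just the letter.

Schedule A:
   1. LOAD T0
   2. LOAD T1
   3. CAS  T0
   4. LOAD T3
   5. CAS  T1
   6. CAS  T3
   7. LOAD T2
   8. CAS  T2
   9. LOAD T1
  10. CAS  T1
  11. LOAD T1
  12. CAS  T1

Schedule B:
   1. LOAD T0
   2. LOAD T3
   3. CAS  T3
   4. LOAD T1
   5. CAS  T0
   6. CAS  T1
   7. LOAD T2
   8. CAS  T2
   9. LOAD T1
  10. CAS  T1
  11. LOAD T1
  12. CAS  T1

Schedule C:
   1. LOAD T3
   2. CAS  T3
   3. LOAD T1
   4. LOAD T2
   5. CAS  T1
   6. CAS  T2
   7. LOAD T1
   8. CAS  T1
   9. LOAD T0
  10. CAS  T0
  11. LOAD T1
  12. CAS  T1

Tracing schedule B:
[1] T0.load  rd  (counter 2, T0.r 2)
[2] T3.load  rd  (counter 2, T3.r 2)
[3] T3.cas  hit  (counter 3, T3.r 2)
[4] T1.load  rd  (counter 3, T1.r 3)
[5] T0.cas  miss  (counter 3, T0.r 2)
[6] T1.cas  hit  (counter 4, T1.r 3)
[7] T2.load  rd  (counter 4, T2.r 4)
[8] T2.cas  hit  (counter 5, T2.r 4)
[9] T1.load  rd  (counter 5, T1.r 5)
[10] T1.cas  hit  (counter 6, T1.r 5)
[11] T1.load  rd  (counter 6, T1.r 6)
[12] T1.cas  hit  (counter 7, T1.r 6)

B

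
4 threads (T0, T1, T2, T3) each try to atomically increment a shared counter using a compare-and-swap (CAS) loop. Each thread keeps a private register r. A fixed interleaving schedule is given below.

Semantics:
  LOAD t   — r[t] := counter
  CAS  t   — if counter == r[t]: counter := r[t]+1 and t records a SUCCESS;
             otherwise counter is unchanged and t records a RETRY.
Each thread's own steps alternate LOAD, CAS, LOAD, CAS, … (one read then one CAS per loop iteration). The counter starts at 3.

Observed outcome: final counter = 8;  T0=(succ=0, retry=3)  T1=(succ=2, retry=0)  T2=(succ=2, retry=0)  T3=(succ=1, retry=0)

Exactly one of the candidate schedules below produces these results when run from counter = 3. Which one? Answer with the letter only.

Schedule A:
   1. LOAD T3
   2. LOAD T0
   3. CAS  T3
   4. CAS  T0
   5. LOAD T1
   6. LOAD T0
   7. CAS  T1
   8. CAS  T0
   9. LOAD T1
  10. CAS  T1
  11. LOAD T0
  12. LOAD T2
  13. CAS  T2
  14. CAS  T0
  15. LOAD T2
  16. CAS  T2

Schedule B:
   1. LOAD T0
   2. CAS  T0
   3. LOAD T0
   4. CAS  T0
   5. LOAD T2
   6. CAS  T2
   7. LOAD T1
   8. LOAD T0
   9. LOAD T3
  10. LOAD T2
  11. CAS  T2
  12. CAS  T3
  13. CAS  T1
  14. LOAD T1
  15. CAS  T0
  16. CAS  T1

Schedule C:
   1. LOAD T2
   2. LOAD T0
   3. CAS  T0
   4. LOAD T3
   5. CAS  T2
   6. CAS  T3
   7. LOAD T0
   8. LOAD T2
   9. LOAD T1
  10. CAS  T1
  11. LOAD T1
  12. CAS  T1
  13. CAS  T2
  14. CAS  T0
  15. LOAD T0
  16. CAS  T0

A

Tracing schedule A:
[1] T3.load  rd  (counter 3, T3.r 3)
[2] T0.load  rd  (counter 3, T0.r 3)
[3] T3.cas  hit  (counter 4, T3.r 3)
[4] T0.cas  miss  (counter 4, T0.r 3)
[5] T1.load  rd  (counter 4, T1.r 4)
[6] T0.load  rd  (counter 4, T0.r 4)
[7] T1.cas  hit  (counter 5, T1.r 4)
[8] T0.cas  miss  (counter 5, T0.r 4)
[9] T1.load  rd  (counter 5, T1.r 5)
[10] T1.cas  hit  (counter 6, T1.r 5)
[11] T0.load  rd  (counter 6, T0.r 6)
[12] T2.load  rd  (counter 6, T2.r 6)
[13] T2.cas  hit  (counter 7, T2.r 6)
[14] T0.cas  miss  (counter 7, T0.r 6)
[15] T2.load  rd  (counter 7, T2.r 7)
[16] T2.cas  hit  (counter 8, T2.r 7)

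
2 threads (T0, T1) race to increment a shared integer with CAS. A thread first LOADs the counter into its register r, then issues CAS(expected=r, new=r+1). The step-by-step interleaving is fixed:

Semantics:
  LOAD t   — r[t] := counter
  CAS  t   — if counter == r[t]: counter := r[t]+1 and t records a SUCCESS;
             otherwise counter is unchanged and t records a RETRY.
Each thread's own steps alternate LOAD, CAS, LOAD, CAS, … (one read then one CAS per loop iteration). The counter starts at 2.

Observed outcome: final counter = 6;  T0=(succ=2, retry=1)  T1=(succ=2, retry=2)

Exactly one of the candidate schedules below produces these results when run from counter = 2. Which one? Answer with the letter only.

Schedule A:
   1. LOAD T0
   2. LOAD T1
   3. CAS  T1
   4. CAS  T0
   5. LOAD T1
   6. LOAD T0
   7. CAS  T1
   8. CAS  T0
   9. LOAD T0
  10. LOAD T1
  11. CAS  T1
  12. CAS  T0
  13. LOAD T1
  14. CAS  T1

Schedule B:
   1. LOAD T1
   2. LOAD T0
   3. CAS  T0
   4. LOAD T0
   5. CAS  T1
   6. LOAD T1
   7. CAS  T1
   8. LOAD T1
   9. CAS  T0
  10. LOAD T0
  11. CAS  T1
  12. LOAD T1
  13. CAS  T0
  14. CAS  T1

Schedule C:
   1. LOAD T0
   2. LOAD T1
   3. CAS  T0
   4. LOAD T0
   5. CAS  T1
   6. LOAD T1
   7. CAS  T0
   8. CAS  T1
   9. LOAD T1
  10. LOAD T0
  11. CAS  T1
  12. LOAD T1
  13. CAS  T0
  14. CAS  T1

Tracing schedule C:
T0 LOAD — after: cnt=2, r=2 — load
T1 LOAD — after: cnt=2, r=2 — load
T0 CAS — after: cnt=3, r=2 — ok
T0 LOAD — after: cnt=3, r=3 — load
T1 CAS — after: cnt=3, r=2 — retry
T1 LOAD — after: cnt=3, r=3 — load
T0 CAS — after: cnt=4, r=3 — ok
T1 CAS — after: cnt=4, r=3 — retry
T1 LOAD — after: cnt=4, r=4 — load
T0 LOAD — after: cnt=4, r=4 — load
T1 CAS — after: cnt=5, r=4 — ok
T1 LOAD — after: cnt=5, r=5 — load
T0 CAS — after: cnt=5, r=4 — retry
T1 CAS — after: cnt=6, r=5 — ok

C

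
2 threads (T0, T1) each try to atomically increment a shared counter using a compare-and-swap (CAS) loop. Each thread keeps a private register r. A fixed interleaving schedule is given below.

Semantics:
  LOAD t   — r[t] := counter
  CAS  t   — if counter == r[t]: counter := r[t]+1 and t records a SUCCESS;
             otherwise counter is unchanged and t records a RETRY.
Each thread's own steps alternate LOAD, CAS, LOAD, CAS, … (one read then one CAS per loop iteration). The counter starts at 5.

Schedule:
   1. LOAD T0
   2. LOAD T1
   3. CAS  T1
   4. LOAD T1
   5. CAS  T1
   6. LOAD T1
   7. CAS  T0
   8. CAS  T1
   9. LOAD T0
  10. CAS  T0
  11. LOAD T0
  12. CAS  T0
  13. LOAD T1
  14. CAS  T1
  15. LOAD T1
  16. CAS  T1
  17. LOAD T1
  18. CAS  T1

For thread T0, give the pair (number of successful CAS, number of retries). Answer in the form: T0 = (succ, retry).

T0 = (2, 1)

1. LOAD T0 → mem=5 r[T0]=5 [LOAD]
2. LOAD T1 → mem=5 r[T1]=5 [LOAD]
3. CAS T1 → mem=6 r[T1]=5 [OK]
4. LOAD T1 → mem=6 r[T1]=6 [LOAD]
5. CAS T1 → mem=7 r[T1]=6 [OK]
6. LOAD T1 → mem=7 r[T1]=7 [LOAD]
7. CAS T0 → mem=7 r[T0]=5 [RETRY]
8. CAS T1 → mem=8 r[T1]=7 [OK]
9. LOAD T0 → mem=8 r[T0]=8 [LOAD]
10. CAS T0 → mem=9 r[T0]=8 [OK]
11. LOAD T0 → mem=9 r[T0]=9 [LOAD]
12. CAS T0 → mem=10 r[T0]=9 [OK]
13. LOAD T1 → mem=10 r[T1]=10 [LOAD]
14. CAS T1 → mem=11 r[T1]=10 [OK]
15. LOAD T1 → mem=11 r[T1]=11 [LOAD]
16. CAS T1 → mem=12 r[T1]=11 [OK]
17. LOAD T1 → mem=12 r[T1]=12 [LOAD]
18. CAS T1 → mem=13 r[T1]=12 [OK]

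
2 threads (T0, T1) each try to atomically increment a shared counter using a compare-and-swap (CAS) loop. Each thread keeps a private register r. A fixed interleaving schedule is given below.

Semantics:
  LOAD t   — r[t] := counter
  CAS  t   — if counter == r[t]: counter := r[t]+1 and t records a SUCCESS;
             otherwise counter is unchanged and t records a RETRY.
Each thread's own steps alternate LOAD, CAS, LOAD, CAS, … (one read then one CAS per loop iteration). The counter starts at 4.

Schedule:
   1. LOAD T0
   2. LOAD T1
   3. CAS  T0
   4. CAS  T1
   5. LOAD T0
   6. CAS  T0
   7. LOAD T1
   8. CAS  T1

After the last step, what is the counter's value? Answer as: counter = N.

T0 LOAD — after: cnt=4, r=4 — load
T1 LOAD — after: cnt=4, r=4 — load
T0 CAS — after: cnt=5, r=4 — ok
T1 CAS — after: cnt=5, r=4 — retry
T0 LOAD — after: cnt=5, r=5 — load
T0 CAS — after: cnt=6, r=5 — ok
T1 LOAD — after: cnt=6, r=6 — load
T1 CAS — after: cnt=7, r=6 — ok

counter = 7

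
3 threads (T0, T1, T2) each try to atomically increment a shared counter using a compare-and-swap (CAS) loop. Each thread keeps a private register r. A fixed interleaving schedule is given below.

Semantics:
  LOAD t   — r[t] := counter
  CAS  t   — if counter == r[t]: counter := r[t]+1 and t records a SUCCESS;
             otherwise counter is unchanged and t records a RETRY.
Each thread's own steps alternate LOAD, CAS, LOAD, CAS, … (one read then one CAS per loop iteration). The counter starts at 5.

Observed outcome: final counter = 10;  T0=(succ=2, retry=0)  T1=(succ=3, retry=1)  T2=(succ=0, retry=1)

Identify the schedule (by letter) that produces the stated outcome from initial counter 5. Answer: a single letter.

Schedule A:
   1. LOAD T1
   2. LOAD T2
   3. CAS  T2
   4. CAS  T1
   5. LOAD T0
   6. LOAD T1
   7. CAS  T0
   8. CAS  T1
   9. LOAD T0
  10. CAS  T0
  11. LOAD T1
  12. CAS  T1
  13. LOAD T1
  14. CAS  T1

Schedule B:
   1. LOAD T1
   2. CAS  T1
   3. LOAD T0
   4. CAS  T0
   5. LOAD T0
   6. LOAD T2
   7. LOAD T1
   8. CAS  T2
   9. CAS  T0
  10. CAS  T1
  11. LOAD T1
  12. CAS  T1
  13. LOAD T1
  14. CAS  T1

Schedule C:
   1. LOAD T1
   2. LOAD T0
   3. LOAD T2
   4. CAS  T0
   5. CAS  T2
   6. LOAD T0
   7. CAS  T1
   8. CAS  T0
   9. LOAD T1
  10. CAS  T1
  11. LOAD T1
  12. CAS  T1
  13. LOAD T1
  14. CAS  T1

C

Run C:
#1 T1 reads 5
#2 T0 reads 5
#3 T2 reads 5
#4 T0 CAS(5→6) writes; counter now 6
#5 T2 CAS(5→6) fails; counter now 6
#6 T0 reads 6
#7 T1 CAS(5→6) fails; counter now 6
#8 T0 CAS(6→7) writes; counter now 7
#9 T1 reads 7
#10 T1 CAS(7→8) writes; counter now 8
#11 T1 reads 8
#12 T1 CAS(8→9) writes; counter now 9
#13 T1 reads 9
#14 T1 CAS(9→10) writes; counter now 10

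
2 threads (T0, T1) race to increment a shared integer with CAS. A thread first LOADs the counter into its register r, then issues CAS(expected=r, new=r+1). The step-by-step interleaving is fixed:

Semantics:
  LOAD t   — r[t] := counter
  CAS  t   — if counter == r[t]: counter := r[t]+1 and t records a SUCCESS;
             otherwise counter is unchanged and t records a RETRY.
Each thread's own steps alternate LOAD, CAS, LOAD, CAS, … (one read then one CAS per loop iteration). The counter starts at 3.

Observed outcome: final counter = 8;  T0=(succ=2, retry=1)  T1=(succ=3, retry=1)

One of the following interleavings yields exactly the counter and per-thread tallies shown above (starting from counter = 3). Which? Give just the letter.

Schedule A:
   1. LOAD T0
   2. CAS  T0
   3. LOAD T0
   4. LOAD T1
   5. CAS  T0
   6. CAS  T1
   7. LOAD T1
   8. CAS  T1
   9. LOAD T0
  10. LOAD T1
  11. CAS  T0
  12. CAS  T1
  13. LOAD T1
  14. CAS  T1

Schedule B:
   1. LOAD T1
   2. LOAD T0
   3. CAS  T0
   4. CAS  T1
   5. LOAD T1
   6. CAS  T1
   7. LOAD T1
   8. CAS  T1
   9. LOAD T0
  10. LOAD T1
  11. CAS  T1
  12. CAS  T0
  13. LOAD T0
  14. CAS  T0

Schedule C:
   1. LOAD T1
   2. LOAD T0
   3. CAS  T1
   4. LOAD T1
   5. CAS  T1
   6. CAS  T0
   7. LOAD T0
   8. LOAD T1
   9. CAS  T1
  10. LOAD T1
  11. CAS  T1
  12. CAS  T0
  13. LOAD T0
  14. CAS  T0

Run B:
T1 LOAD — after: cnt=3, r=3 — load
T0 LOAD — after: cnt=3, r=3 — load
T0 CAS — after: cnt=4, r=3 — ok
T1 CAS — after: cnt=4, r=3 — retry
T1 LOAD — after: cnt=4, r=4 — load
T1 CAS — after: cnt=5, r=4 — ok
T1 LOAD — after: cnt=5, r=5 — load
T1 CAS — after: cnt=6, r=5 — ok
T0 LOAD — after: cnt=6, r=6 — load
T1 LOAD — after: cnt=6, r=6 — load
T1 CAS — after: cnt=7, r=6 — ok
T0 CAS — after: cnt=7, r=6 — retry
T0 LOAD — after: cnt=7, r=7 — load
T0 CAS — after: cnt=8, r=7 — ok

B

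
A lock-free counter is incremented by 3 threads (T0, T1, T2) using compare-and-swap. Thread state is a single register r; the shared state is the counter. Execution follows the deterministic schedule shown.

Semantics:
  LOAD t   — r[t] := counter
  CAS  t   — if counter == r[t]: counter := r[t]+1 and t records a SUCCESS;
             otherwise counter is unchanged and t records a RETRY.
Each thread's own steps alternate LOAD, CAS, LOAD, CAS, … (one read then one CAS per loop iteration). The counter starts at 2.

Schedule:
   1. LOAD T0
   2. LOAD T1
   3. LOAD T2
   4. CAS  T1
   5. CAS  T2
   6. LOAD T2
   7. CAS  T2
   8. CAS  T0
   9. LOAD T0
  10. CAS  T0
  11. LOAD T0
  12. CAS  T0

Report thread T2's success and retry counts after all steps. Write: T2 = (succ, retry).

[1] T0.load  rd  (counter 2, T0.r 2)
[2] T1.load  rd  (counter 2, T1.r 2)
[3] T2.load  rd  (counter 2, T2.r 2)
[4] T1.cas  hit  (counter 3, T1.r 2)
[5] T2.cas  miss  (counter 3, T2.r 2)
[6] T2.load  rd  (counter 3, T2.r 3)
[7] T2.cas  hit  (counter 4, T2.r 3)
[8] T0.cas  miss  (counter 4, T0.r 2)
[9] T0.load  rd  (counter 4, T0.r 4)
[10] T0.cas  hit  (counter 5, T0.r 4)
[11] T0.load  rd  (counter 5, T0.r 5)
[12] T0.cas  hit  (counter 6, T0.r 5)

T2 = (1, 1)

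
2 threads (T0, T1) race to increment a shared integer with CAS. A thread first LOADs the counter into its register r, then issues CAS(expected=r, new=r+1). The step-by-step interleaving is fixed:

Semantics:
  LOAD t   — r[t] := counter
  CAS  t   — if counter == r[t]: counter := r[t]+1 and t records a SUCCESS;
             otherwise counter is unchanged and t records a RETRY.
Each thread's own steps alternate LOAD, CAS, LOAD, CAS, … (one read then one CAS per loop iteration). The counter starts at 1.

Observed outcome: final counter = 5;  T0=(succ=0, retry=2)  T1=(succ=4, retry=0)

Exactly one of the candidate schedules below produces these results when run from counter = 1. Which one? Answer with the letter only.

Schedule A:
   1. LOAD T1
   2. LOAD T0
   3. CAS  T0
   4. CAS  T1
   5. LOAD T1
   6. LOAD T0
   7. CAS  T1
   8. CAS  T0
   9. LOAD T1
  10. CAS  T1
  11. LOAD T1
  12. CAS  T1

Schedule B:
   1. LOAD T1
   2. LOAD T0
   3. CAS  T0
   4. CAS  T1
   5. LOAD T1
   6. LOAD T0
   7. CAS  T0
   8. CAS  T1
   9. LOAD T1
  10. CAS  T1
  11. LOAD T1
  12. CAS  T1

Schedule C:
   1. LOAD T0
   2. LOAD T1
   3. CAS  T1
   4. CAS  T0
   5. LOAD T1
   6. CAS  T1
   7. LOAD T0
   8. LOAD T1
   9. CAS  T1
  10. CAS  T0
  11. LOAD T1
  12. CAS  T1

C

Tracing schedule C:
[1] T0.load  rd  (counter 1, T0.r 1)
[2] T1.load  rd  (counter 1, T1.r 1)
[3] T1.cas  hit  (counter 2, T1.r 1)
[4] T0.cas  miss  (counter 2, T0.r 1)
[5] T1.load  rd  (counter 2, T1.r 2)
[6] T1.cas  hit  (counter 3, T1.r 2)
[7] T0.load  rd  (counter 3, T0.r 3)
[8] T1.load  rd  (counter 3, T1.r 3)
[9] T1.cas  hit  (counter 4, T1.r 3)
[10] T0.cas  miss  (counter 4, T0.r 3)
[11] T1.load  rd  (counter 4, T1.r 4)
[12] T1.cas  hit  (counter 5, T1.r 4)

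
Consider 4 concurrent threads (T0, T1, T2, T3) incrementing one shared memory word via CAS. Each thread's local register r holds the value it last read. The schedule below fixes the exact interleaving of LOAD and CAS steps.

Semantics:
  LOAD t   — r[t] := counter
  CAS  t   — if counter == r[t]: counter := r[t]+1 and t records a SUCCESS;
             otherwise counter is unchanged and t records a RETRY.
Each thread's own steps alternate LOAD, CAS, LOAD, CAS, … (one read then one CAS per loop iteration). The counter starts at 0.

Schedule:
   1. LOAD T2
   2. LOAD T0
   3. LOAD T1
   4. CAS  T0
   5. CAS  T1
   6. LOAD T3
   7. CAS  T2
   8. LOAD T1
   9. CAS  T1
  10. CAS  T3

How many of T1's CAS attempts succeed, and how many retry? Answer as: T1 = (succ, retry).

#1 T2 reads 0
#2 T0 reads 0
#3 T1 reads 0
#4 T0 CAS(0→1) writes; counter now 1
#5 T1 CAS(0→1) fails; counter now 1
#6 T3 reads 1
#7 T2 CAS(0→1) fails; counter now 1
#8 T1 reads 1
#9 T1 CAS(1→2) writes; counter now 2
#10 T3 CAS(1→2) fails; counter now 2

T1 = (1, 1)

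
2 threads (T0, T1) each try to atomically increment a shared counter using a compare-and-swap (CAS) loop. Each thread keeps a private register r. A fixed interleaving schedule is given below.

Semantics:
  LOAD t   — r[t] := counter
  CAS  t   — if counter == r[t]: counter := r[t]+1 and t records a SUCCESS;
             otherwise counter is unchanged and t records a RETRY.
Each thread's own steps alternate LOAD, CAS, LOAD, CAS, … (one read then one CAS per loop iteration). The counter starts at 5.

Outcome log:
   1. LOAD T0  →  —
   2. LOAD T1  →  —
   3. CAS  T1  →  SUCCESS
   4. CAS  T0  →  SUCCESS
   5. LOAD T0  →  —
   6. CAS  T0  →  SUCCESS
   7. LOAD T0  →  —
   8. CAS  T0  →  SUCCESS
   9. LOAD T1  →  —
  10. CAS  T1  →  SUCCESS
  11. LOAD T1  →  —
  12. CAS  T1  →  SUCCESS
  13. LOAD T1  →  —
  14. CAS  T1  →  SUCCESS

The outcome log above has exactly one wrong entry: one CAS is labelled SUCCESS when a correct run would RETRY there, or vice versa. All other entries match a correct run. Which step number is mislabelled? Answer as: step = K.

step = 4

Re-executing:
#1 T0 reads 5
#2 T1 reads 5
#3 T1 CAS(5→6) writes; counter now 6
#4 T0 CAS(5→6) fails; counter now 6
#5 T0 reads 6
#6 T0 CAS(6→7) writes; counter now 7
#7 T0 reads 7
#8 T0 CAS(7→8) writes; counter now 8
#9 T1 reads 8
#10 T1 CAS(8→9) writes; counter now 9
#11 T1 reads 9
#12 T1 CAS(9→10) writes; counter now 10
#13 T1 reads 10
#14 T1 CAS(10→11) writes; counter now 11
Log disagrees first at step 4.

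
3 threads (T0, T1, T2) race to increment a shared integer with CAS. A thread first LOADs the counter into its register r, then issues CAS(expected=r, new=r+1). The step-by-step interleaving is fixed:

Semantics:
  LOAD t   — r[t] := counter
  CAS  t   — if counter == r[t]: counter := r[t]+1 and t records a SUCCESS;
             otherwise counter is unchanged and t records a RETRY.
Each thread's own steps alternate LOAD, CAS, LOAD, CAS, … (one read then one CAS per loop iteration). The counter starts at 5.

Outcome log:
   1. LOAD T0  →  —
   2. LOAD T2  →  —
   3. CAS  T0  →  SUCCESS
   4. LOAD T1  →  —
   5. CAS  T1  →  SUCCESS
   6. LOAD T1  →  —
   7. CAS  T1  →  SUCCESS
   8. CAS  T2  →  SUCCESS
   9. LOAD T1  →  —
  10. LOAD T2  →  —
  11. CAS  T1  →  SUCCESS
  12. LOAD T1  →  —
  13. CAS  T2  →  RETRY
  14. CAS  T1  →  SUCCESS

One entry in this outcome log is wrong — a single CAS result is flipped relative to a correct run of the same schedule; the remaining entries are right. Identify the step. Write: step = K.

Reference trace:
1. LOAD T0 → mem=5 r[T0]=5 [LOAD]
2. LOAD T2 → mem=5 r[T2]=5 [LOAD]
3. CAS T0 → mem=6 r[T0]=5 [OK]
4. LOAD T1 → mem=6 r[T1]=6 [LOAD]
5. CAS T1 → mem=7 r[T1]=6 [OK]
6. LOAD T1 → mem=7 r[T1]=7 [LOAD]
7. CAS T1 → mem=8 r[T1]=7 [OK]
8. CAS T2 → mem=8 r[T2]=5 [RETRY]
9. LOAD T1 → mem=8 r[T1]=8 [LOAD]
10. LOAD T2 → mem=8 r[T2]=8 [LOAD]
11. CAS T1 → mem=9 r[T1]=8 [OK]
12. LOAD T1 → mem=9 r[T1]=9 [LOAD]
13. CAS T2 → mem=9 r[T2]=8 [RETRY]
14. CAS T1 → mem=10 r[T1]=9 [OK]
Log disagrees first at step 8.

step = 8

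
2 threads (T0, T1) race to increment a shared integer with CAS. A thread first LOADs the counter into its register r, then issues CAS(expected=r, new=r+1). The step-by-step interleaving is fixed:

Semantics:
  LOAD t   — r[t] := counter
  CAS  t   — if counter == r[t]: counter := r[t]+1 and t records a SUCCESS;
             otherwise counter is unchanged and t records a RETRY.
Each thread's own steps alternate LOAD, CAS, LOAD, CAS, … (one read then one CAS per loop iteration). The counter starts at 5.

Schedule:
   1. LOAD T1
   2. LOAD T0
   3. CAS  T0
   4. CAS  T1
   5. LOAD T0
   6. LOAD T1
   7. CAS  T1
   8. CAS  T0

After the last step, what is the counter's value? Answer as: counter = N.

1. LOAD T1 → mem=5 r[T1]=5 [LOAD]
2. LOAD T0 → mem=5 r[T0]=5 [LOAD]
3. CAS T0 → mem=6 r[T0]=5 [OK]
4. CAS T1 → mem=6 r[T1]=5 [RETRY]
5. LOAD T0 → mem=6 r[T0]=6 [LOAD]
6. LOAD T1 → mem=6 r[T1]=6 [LOAD]
7. CAS T1 → mem=7 r[T1]=6 [OK]
8. CAS T0 → mem=7 r[T0]=6 [RETRY]

counter = 7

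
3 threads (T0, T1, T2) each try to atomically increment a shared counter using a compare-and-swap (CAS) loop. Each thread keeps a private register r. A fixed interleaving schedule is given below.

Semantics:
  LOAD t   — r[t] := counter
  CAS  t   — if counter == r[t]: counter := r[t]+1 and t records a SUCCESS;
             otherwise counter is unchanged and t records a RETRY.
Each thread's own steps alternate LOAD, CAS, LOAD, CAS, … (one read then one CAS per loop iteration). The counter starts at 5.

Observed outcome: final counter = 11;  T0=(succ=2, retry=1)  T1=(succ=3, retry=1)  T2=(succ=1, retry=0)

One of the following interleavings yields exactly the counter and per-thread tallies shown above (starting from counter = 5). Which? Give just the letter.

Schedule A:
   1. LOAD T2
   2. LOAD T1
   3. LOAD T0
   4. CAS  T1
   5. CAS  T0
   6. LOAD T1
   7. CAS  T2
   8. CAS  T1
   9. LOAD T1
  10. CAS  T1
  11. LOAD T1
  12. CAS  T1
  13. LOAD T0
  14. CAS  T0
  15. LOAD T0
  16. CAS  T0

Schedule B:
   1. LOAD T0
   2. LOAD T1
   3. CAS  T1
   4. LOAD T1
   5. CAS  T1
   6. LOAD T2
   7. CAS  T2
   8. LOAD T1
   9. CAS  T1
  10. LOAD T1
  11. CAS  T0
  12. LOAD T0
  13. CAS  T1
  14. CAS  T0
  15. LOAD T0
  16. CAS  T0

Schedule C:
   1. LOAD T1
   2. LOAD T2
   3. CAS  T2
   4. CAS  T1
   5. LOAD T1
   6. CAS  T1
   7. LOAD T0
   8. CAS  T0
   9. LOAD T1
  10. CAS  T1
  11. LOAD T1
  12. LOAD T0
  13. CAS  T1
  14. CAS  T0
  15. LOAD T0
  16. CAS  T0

Tracing schedule C:
[1] T1.load  rd  (counter 5, T1.r 5)
[2] T2.load  rd  (counter 5, T2.r 5)
[3] T2.cas  hit  (counter 6, T2.r 5)
[4] T1.cas  miss  (counter 6, T1.r 5)
[5] T1.load  rd  (counter 6, T1.r 6)
[6] T1.cas  hit  (counter 7, T1.r 6)
[7] T0.load  rd  (counter 7, T0.r 7)
[8] T0.cas  hit  (counter 8, T0.r 7)
[9] T1.load  rd  (counter 8, T1.r 8)
[10] T1.cas  hit  (counter 9, T1.r 8)
[11] T1.load  rd  (counter 9, T1.r 9)
[12] T0.load  rd  (counter 9, T0.r 9)
[13] T1.cas  hit  (counter 10, T1.r 9)
[14] T0.cas  miss  (counter 10, T0.r 9)
[15] T0.load  rd  (counter 10, T0.r 10)
[16] T0.cas  hit  (counter 11, T0.r 10)

C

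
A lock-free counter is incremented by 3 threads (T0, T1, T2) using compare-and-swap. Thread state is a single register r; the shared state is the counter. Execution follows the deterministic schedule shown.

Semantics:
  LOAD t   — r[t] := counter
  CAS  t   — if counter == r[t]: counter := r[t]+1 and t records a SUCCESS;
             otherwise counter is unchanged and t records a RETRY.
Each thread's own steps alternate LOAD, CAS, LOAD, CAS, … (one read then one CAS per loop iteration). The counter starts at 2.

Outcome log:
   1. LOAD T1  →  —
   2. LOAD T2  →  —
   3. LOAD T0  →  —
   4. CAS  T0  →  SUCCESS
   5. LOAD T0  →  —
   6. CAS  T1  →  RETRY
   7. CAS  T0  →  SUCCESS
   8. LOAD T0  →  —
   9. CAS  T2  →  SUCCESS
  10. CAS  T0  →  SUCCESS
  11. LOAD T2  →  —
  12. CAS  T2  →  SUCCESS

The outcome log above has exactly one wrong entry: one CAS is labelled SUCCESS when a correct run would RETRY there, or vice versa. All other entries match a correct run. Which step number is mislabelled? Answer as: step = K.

Correct run:
T1 LOAD — after: cnt=2, r=2 — load
T2 LOAD — after: cnt=2, r=2 — load
T0 LOAD — after: cnt=2, r=2 — load
T0 CAS — after: cnt=3, r=2 — ok
T0 LOAD — after: cnt=3, r=3 — load
T1 CAS — after: cnt=3, r=2 — retry
T0 CAS — after: cnt=4, r=3 — ok
T0 LOAD — after: cnt=4, r=4 — load
T2 CAS — after: cnt=4, r=2 — retry
T0 CAS — after: cnt=5, r=4 — ok
T2 LOAD — after: cnt=5, r=5 — load
T2 CAS — after: cnt=6, r=5 — ok
Flip is step 9.

step = 9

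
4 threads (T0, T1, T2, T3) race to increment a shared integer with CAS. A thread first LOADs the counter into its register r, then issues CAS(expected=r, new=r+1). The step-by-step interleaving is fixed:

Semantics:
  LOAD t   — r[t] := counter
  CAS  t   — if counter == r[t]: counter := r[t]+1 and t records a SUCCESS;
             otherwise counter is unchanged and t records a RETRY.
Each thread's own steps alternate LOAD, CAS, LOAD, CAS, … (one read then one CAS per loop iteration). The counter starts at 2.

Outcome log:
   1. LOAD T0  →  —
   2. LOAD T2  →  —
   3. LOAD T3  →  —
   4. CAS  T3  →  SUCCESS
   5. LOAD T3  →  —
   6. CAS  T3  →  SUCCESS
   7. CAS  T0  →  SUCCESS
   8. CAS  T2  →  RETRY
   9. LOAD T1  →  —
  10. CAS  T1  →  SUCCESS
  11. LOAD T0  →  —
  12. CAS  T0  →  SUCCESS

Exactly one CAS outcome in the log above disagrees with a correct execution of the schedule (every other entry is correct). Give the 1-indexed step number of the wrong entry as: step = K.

step = 7

Re-executing:
T0 LOAD — after: cnt=2, r=2 — load
T2 LOAD — after: cnt=2, r=2 — load
T3 LOAD — after: cnt=2, r=2 — load
T3 CAS — after: cnt=3, r=2 — ok
T3 LOAD — after: cnt=3, r=3 — load
T3 CAS — after: cnt=4, r=3 — ok
T0 CAS — after: cnt=4, r=2 — retry
T2 CAS — after: cnt=4, r=2 — retry
T1 LOAD — after: cnt=4, r=4 — load
T1 CAS — after: cnt=5, r=4 — ok
T0 LOAD — after: cnt=5, r=5 — load
T0 CAS — after: cnt=6, r=5 — ok
Mismatch at 7.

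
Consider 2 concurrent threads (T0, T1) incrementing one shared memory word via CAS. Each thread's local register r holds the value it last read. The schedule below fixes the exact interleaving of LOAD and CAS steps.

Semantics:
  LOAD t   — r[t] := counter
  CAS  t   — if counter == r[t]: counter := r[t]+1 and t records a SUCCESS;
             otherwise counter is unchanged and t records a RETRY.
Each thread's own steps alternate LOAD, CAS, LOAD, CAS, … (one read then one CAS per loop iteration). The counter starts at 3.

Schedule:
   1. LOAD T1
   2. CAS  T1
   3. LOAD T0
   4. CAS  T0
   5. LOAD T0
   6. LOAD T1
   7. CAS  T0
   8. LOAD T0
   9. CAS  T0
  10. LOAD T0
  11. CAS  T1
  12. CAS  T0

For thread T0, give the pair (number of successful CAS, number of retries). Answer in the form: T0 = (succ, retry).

T0 = (4, 0)

   1) LOAD T1:  M=3  r_T1=3
   2) CAS  T1:  M=4  r_T1=3 ✓
   3) LOAD T0:  M=4  r_T0=4
   4) CAS  T0:  M=5  r_T0=4 ✓
   5) LOAD T0:  M=5  r_T0=5
   6) LOAD T1:  M=5  r_T1=5
   7) CAS  T0:  M=6  r_T0=5 ✓
   8) LOAD T0:  M=6  r_T0=6
   9) CAS  T0:  M=7  r_T0=6 ✓
  10) LOAD T0:  M=7  r_T0=7
  11) CAS  T1:  M=7  r_T1=5 ✗
  12) CAS  T0:  M=8  r_T0=7 ✓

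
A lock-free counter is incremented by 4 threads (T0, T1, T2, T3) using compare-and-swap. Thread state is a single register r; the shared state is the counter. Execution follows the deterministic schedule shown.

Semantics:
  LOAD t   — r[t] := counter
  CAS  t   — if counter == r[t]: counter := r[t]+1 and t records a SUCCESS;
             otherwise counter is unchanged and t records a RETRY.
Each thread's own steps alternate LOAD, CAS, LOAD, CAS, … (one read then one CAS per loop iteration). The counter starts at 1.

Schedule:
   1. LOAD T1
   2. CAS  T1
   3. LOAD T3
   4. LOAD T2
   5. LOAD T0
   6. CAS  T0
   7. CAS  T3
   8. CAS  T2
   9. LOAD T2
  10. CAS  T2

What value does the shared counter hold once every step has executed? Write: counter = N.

counter = 4

T1 LOAD — after: cnt=1, r=1 — load
T1 CAS — after: cnt=2, r=1 — ok
T3 LOAD — after: cnt=2, r=2 — load
T2 LOAD — after: cnt=2, r=2 — load
T0 LOAD — after: cnt=2, r=2 — load
T0 CAS — after: cnt=3, r=2 — ok
T3 CAS — after: cnt=3, r=2 — retry
T2 CAS — after: cnt=3, r=2 — retry
T2 LOAD — after: cnt=3, r=3 — load
T2 CAS — after: cnt=4, r=3 — ok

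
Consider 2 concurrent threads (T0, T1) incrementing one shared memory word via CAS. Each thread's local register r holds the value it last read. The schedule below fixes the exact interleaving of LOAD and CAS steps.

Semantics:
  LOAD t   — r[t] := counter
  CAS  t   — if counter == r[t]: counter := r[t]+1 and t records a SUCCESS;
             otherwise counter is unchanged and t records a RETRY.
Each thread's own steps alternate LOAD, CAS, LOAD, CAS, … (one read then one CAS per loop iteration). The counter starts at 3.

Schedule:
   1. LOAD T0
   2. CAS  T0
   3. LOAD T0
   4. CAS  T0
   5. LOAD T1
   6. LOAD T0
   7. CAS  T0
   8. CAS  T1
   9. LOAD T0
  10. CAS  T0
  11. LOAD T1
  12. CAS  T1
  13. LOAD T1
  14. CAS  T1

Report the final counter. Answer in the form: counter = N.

counter = 9

step 1: T0 LOAD ⇒ load; ctr=3 reg=3
step 2: T0 CAS ⇒ ok; ctr=4 reg=3
step 3: T0 LOAD ⇒ load; ctr=4 reg=4
step 4: T0 CAS ⇒ ok; ctr=5 reg=4
step 5: T1 LOAD ⇒ load; ctr=5 reg=5
step 6: T0 LOAD ⇒ load; ctr=5 reg=5
step 7: T0 CAS ⇒ ok; ctr=6 reg=5
step 8: T1 CAS ⇒ retry; ctr=6 reg=5
step 9: T0 LOAD ⇒ load; ctr=6 reg=6
step 10: T0 CAS ⇒ ok; ctr=7 reg=6
step 11: T1 LOAD ⇒ load; ctr=7 reg=7
step 12: T1 CAS ⇒ ok; ctr=8 reg=7
step 13: T1 LOAD ⇒ load; ctr=8 reg=8
step 14: T1 CAS ⇒ ok; ctr=9 reg=8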